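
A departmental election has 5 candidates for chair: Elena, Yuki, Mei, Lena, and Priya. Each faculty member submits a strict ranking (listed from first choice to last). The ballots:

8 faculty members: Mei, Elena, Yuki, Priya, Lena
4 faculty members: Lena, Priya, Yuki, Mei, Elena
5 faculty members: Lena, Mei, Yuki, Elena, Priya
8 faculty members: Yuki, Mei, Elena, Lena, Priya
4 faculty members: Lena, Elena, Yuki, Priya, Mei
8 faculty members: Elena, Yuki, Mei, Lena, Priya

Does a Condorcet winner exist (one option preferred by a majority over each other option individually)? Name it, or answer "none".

none

Checking pairwise contests:
Mei beats Elena 25–12.
Elena beats Yuki 20–17.
Yuki beats Mei 24–13.
Elena beats Lena 24–13.
Elena beats Priya 33–4.
Every option loses at least one head-to-head, so there is no Condorcet winner.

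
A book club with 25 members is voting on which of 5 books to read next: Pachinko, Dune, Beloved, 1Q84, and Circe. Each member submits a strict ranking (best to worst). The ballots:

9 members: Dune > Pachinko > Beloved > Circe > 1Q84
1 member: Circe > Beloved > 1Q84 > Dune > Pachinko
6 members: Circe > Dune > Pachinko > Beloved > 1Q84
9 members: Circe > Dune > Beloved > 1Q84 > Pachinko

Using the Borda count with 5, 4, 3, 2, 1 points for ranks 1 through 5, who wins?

Dune

Pachinko: 9·4 + 1·1 + 6·3 + 9·1 = 64
Dune: 9·5 + 1·2 + 6·4 + 9·4 = 107
Beloved: 9·3 + 1·4 + 6·2 + 9·3 = 70
1Q84: 9·1 + 1·3 + 6·1 + 9·2 = 36
Circe: 9·2 + 1·5 + 6·5 + 9·5 = 98
Dune has the highest Borda score (107).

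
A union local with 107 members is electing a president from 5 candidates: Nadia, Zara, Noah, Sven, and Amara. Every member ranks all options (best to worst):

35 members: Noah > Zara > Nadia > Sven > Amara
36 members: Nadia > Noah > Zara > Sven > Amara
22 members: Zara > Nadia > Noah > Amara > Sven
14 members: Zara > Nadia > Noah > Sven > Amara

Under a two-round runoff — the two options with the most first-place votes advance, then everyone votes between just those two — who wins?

Zara

Round 1 first-place votes: Nadia 36, Zara 36, Noah 35, Sven 0, Amara 0.
Nadia and Zara advance.
Runoff: Nadia is preferred to Zara by 36 voters; Zara by 71.
Zara wins the runoff.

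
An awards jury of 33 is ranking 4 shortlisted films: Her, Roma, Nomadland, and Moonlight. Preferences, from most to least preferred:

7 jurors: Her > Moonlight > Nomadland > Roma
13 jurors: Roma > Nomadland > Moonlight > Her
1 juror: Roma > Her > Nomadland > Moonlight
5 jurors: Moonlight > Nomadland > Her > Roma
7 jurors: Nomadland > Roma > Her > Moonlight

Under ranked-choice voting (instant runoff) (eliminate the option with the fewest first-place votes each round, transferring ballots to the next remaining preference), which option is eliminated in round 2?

Round 1: Her 7, Roma 14, Nomadland 7, Moonlight 5. Eliminate Moonlight.
Round 2: Her 7, Roma 14, Nomadland 12. Eliminate Her.

Her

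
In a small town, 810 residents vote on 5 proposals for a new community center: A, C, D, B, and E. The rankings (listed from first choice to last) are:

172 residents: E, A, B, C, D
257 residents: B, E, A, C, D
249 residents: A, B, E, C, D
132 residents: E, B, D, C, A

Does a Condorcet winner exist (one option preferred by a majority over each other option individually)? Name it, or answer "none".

none

Checking pairwise contests:
E beats A 561–249.
A beats C 678–132.
A beats D 678–132.
A beats B 421–389.
B beats E 506–304.
Every option loses at least one head-to-head, so there is no Condorcet winner.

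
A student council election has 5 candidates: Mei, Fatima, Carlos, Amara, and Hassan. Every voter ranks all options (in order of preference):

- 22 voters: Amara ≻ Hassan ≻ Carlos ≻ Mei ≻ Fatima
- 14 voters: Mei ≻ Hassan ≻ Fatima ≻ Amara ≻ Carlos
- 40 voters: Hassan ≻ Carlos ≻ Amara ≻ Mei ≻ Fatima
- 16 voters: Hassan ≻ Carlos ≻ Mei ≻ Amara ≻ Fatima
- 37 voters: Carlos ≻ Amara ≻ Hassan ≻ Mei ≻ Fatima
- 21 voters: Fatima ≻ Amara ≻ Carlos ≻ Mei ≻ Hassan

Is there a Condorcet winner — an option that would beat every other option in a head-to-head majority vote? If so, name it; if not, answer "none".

Checking pairwise contests:
Carlos beats Mei 136–14.
Mei beats Fatima 129–21.
Hassan beats Carlos 92–58.
Carlos beats Amara 93–57.
Amara beats Hassan 80–70.
Every option loses at least one head-to-head, so there is no Condorcet winner.

none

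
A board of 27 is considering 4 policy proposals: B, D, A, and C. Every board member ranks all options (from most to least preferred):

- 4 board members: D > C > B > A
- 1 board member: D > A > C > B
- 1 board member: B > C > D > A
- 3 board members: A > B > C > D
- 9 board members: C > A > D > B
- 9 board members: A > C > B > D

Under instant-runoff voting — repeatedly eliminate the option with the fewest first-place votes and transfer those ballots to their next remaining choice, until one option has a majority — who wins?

C

Round 1: B 1, D 5, A 12, C 9. Eliminate B.
Round 2: D 5, A 12, C 10. Eliminate D.
Round 3: A 13, C 14. C has a majority.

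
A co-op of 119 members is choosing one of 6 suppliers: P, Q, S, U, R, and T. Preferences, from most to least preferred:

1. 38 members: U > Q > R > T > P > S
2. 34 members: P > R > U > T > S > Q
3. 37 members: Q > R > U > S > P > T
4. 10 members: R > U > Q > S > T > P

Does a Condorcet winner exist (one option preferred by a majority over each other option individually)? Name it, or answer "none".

none

Checking pairwise contests:
Q beats P 85–34.
U beats Q 82–37.
P beats S 72–47.
R beats U 81–38.
Q beats R 75–44.
P beats T 71–48.
Every option loses at least one head-to-head, so there is no Condorcet winner.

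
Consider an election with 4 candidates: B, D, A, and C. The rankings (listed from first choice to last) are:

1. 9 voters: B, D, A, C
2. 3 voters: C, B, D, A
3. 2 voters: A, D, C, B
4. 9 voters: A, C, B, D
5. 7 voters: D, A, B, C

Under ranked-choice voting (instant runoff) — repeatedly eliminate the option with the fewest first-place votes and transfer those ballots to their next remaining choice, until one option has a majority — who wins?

A

Round 1: B 9, D 7, A 11, C 3. Eliminate C.
Round 2: B 12, D 7, A 11. Eliminate D.
Round 3: B 12, A 18. A has a majority.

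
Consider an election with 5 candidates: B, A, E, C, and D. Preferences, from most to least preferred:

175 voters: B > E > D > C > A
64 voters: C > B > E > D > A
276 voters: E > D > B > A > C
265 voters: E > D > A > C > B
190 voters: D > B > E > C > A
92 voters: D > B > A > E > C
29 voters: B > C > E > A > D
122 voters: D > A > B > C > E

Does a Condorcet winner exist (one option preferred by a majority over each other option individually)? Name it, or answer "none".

none

Checking pairwise contests:
D beats B 945–268.
B beats A 826–387.
B beats E 672–541.
B beats C 884–329.
E beats D 809–404.
Every option loses at least one head-to-head, so there is no Condorcet winner.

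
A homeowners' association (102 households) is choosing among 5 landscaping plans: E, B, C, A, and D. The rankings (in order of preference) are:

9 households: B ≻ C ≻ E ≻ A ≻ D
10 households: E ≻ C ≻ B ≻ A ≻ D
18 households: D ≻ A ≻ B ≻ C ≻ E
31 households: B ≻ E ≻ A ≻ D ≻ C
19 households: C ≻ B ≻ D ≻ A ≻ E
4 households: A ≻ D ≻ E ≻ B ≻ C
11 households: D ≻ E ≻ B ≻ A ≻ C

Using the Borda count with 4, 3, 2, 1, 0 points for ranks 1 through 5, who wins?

B

E: 9·2 + 10·4 + 18·0 + 31·3 + 19·0 + 4·2 + 11·3 = 192
B: 9·4 + 10·2 + 18·2 + 31·4 + 19·3 + 4·1 + 11·2 = 299
C: 9·3 + 10·3 + 18·1 + 31·0 + 19·4 + 4·0 + 11·0 = 151
A: 9·1 + 10·1 + 18·3 + 31·2 + 19·1 + 4·4 + 11·1 = 181
D: 9·0 + 10·0 + 18·4 + 31·1 + 19·2 + 4·3 + 11·4 = 197
B has the highest Borda score (299).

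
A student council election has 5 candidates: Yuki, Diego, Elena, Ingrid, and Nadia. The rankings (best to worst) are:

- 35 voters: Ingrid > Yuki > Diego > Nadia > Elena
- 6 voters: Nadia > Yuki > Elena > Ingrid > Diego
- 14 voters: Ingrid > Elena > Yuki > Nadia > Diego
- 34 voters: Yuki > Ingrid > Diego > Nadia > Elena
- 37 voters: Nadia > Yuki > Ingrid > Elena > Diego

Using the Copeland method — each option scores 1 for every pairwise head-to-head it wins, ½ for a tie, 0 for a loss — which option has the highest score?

Yuki: beats Diego, Elena, Ingrid, and Nadia → score 4.
Diego: beats Elena and Nadia; loses to Yuki and Ingrid → score 2.
Elena: loses to Yuki, Diego, Ingrid, and Nadia → score 0.
Ingrid: beats Diego, Elena, and Nadia; loses to Yuki → score 3.
Nadia: beats Elena; loses to Yuki, Diego, and Ingrid → score 1.
Yuki has the best pairwise record.

Yuki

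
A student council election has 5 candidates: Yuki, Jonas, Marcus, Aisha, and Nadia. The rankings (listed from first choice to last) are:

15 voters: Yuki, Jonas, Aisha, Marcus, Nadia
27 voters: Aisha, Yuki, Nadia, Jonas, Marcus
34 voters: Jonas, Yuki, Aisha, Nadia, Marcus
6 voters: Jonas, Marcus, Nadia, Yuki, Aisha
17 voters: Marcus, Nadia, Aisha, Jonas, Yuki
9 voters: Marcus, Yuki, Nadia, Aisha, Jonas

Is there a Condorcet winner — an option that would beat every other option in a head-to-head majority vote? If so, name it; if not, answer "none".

Jonas

Jonas vs Yuki: 57–51 for Jonas.
Jonas vs Marcus: 82–26 for Jonas.
Jonas vs Aisha: 55–53 for Jonas.
Jonas vs Nadia: 55–53 for Jonas.
Jonas beats every other option head-to-head.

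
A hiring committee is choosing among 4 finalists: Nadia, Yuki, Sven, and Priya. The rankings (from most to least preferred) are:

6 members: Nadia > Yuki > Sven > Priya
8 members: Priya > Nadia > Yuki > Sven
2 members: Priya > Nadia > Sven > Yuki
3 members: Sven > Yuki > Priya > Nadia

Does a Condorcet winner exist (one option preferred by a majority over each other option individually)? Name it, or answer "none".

Priya

Priya vs Nadia: 13–6 for Priya.
Priya vs Yuki: 10–9 for Priya.
Priya vs Sven: 10–9 for Priya.
Priya beats every other option head-to-head.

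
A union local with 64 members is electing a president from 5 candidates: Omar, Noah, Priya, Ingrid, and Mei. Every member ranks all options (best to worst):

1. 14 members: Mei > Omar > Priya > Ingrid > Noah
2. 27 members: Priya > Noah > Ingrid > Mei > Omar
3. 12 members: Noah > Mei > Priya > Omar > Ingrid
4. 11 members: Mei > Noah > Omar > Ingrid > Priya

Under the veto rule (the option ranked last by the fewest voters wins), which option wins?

Mei

Last-place votes: Omar 27, Noah 14, Priya 11, Ingrid 12, Mei 0.
Mei is ranked last by the fewest voters, so Mei wins.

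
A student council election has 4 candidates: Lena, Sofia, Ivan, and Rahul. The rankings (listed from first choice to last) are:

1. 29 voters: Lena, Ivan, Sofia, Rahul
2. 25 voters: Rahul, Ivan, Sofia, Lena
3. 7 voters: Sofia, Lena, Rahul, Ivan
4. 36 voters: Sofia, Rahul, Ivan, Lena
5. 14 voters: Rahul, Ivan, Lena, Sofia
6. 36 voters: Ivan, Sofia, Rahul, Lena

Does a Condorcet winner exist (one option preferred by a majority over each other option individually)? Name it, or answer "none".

none

Checking pairwise contests:
Sofia beats Lena 104–43.
Ivan beats Sofia 104–43.
Rahul beats Ivan 82–65.
Sofia beats Rahul 108–39.
Every option loses at least one head-to-head, so there is no Condorcet winner.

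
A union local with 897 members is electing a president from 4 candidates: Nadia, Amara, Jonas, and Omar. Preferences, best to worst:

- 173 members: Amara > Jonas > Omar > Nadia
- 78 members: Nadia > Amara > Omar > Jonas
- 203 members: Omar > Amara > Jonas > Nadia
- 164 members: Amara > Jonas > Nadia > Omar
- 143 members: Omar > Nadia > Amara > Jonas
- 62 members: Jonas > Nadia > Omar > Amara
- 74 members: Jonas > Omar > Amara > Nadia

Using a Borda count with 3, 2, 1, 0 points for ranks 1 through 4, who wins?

Amara

Nadia: 173·0 + 78·3 + 203·0 + 164·1 + 143·2 + 62·2 + 74·0 = 808
Amara: 173·3 + 78·2 + 203·2 + 164·3 + 143·1 + 62·0 + 74·1 = 1790
Jonas: 173·2 + 78·0 + 203·1 + 164·2 + 143·0 + 62·3 + 74·3 = 1285
Omar: 173·1 + 78·1 + 203·3 + 164·0 + 143·3 + 62·1 + 74·2 = 1499
Amara has the highest Borda score (1790).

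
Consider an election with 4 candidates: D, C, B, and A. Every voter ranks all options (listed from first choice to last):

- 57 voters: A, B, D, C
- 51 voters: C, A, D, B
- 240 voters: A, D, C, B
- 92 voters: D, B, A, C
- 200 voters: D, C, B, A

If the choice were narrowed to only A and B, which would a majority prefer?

Voters preferring A to B: 348; preferring B to A: 292.
A wins the head-to-head.

A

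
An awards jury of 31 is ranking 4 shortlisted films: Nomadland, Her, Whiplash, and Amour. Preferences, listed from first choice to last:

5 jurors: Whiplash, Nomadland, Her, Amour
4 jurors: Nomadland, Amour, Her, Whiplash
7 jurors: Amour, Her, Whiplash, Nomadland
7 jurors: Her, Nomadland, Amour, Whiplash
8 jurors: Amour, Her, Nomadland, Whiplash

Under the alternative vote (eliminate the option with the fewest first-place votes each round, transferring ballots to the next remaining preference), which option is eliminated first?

Round 1: Nomadland 4, Her 7, Whiplash 5, Amour 15. Eliminate Nomadland.

Nomadland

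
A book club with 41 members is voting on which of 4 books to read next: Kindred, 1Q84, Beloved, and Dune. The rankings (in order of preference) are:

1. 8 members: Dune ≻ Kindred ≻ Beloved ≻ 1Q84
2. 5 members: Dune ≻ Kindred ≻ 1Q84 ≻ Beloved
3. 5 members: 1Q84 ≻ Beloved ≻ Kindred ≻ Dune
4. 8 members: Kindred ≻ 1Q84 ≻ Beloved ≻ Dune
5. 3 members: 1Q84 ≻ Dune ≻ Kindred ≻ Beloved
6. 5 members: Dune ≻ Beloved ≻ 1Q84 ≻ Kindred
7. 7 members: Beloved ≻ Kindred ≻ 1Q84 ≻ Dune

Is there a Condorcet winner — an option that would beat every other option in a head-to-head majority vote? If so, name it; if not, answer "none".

Checking pairwise contests:
Dune beats Kindred 21–20.
Kindred beats 1Q84 28–13.
Kindred beats Beloved 24–17.
1Q84 beats Dune 23–18.
Every option loses at least one head-to-head, so there is no Condorcet winner.

none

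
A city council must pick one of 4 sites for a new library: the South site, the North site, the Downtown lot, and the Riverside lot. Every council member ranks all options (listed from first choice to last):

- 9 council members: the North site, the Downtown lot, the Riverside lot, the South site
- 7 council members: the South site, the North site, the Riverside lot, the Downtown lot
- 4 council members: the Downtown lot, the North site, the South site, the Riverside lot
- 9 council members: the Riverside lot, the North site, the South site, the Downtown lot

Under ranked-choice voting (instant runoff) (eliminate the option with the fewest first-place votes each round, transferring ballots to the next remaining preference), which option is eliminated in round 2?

Round 1: the South site 7, the North site 9, the Downtown lot 4, the Riverside lot 9. Eliminate the Downtown lot.
Round 2: the South site 7, the North site 13, the Riverside lot 9. Eliminate the South site.

the South site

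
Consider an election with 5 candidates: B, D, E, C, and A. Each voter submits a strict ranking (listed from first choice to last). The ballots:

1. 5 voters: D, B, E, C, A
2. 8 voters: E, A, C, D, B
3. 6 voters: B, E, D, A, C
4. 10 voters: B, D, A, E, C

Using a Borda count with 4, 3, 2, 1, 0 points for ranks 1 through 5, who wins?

B

B: 5·3 + 8·0 + 6·4 + 10·4 = 79
D: 5·4 + 8·1 + 6·2 + 10·3 = 70
E: 5·2 + 8·4 + 6·3 + 10·1 = 70
C: 5·1 + 8·2 + 6·0 + 10·0 = 21
A: 5·0 + 8·3 + 6·1 + 10·2 = 50
B has the highest Borda score (79).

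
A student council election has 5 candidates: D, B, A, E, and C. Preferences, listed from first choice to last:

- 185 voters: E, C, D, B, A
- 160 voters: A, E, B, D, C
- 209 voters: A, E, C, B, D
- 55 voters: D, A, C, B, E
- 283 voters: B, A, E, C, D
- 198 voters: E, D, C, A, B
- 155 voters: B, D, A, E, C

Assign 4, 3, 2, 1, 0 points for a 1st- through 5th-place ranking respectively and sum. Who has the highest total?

D: 185·2 + 160·1 + 209·0 + 55·4 + 283·0 + 198·3 + 155·3 = 1809
B: 185·1 + 160·2 + 209·1 + 55·1 + 283·4 + 198·0 + 155·4 = 2521
A: 185·0 + 160·4 + 209·4 + 55·3 + 283·3 + 198·1 + 155·2 = 2998
E: 185·4 + 160·3 + 209·3 + 55·0 + 283·2 + 198·4 + 155·1 = 3360
C: 185·3 + 160·0 + 209·2 + 55·2 + 283·1 + 198·2 + 155·0 = 1762
E has the highest Borda score (3360).

E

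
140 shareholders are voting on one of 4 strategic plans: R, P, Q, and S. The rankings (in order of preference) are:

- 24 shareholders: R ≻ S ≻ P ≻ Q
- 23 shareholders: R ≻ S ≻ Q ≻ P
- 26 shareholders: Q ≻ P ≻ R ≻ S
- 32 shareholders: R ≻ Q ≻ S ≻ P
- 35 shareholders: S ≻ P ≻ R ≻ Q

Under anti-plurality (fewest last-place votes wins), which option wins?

R

Last-place votes: R 0, P 55, Q 59, S 26.
R is ranked last by the fewest voters, so R wins.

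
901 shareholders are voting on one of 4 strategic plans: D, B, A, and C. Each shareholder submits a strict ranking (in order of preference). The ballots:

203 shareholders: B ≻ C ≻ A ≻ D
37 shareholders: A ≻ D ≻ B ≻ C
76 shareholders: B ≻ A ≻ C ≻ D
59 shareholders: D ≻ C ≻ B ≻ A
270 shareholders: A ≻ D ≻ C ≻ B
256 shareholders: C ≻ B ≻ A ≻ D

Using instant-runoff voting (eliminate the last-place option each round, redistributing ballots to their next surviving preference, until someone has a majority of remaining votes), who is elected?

Round 1: D 59, B 279, A 307, C 256. Eliminate D.
Round 2: B 279, A 307, C 315. Eliminate B.
Round 3: A 383, C 518. C has a majority.

C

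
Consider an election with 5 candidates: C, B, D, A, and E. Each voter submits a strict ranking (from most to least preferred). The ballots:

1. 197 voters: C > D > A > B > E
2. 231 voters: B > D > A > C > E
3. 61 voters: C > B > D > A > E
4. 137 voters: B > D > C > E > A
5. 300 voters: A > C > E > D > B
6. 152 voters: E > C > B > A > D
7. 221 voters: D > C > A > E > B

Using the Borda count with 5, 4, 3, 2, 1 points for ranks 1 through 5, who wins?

C

C: 197·5 + 231·2 + 61·5 + 137·3 + 300·4 + 152·4 + 221·4 = 4855
B: 197·2 + 231·5 + 61·4 + 137·5 + 300·1 + 152·3 + 221·1 = 3455
D: 197·4 + 231·4 + 61·3 + 137·4 + 300·2 + 152·1 + 221·5 = 4300
A: 197·3 + 231·3 + 61·2 + 137·1 + 300·5 + 152·2 + 221·3 = 4010
E: 197·1 + 231·1 + 61·1 + 137·2 + 300·3 + 152·5 + 221·2 = 2865
C has the highest Borda score (4855).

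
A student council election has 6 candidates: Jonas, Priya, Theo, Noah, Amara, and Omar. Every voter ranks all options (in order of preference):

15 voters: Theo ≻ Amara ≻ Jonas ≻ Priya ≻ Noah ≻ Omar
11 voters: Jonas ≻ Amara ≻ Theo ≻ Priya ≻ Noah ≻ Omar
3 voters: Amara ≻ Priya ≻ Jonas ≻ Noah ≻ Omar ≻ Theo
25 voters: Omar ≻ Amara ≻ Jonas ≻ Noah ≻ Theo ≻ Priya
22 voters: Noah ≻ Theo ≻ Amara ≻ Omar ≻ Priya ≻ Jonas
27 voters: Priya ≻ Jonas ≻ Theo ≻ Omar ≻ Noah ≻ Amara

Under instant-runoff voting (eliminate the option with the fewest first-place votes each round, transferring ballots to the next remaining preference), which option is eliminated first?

Amara

Round 1: Jonas 11, Priya 27, Theo 15, Noah 22, Amara 3, Omar 25. Eliminate Amara.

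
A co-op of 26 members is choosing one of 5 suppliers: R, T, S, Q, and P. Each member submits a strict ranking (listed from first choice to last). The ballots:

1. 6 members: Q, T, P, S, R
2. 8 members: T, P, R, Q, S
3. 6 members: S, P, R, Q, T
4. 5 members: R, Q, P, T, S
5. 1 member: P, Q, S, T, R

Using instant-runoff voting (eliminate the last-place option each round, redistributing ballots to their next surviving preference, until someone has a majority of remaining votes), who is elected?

Q

Round 1: R 5, T 8, S 6, Q 6, P 1. Eliminate P.
Round 2: R 5, T 8, S 6, Q 7. Eliminate R.
Round 3: T 8, S 6, Q 12. Eliminate S.
Round 4: T 8, Q 18. Q has a majority.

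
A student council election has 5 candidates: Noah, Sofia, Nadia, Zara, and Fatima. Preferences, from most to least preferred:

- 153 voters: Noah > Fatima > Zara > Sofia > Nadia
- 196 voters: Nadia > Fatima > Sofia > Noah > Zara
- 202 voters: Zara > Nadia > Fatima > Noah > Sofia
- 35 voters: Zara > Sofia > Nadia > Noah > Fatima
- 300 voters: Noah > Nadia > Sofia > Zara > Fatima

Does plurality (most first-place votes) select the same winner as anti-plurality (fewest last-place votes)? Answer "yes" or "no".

yes

Plurality — first-place votes: Noah 453, Sofia 0, Nadia 196, Zara 237, Fatima 0. Winner: Noah.
Anti-plurality — last-place votes: Noah 0, Sofia 202, Nadia 153, Zara 196, Fatima 335. Winner: Noah.
The two methods agree.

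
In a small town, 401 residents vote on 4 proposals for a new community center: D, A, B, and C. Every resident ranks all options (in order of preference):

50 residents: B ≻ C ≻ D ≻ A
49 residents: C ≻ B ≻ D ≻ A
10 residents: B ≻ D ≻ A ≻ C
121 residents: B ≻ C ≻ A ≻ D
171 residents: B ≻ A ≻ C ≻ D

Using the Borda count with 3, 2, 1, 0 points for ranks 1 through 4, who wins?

D: 50·1 + 49·1 + 10·2 + 121·0 + 171·0 = 119
A: 50·0 + 49·0 + 10·1 + 121·1 + 171·2 = 473
B: 50·3 + 49·2 + 10·3 + 121·3 + 171·3 = 1154
C: 50·2 + 49·3 + 10·0 + 121·2 + 171·1 = 660
B has the highest Borda score (1154).

B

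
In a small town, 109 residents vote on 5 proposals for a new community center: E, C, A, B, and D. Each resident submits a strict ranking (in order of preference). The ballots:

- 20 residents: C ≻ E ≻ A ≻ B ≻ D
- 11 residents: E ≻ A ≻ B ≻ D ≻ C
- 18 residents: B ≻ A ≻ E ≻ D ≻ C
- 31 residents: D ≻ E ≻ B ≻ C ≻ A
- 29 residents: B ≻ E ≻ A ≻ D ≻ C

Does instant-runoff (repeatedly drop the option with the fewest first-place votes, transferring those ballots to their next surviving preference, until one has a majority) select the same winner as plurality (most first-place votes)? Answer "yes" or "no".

yes

Instant-runoff — R1 E 11, C 20, A 0, B 47, D 31 (A out); R2 E 11, C 20, B 47, D 31 (E out); R3 C 20, B 58, D 31 (B winner). Winner: B.
Plurality — first-place votes: E 11, C 20, A 0, B 47, D 31. Winner: B.
The two methods agree.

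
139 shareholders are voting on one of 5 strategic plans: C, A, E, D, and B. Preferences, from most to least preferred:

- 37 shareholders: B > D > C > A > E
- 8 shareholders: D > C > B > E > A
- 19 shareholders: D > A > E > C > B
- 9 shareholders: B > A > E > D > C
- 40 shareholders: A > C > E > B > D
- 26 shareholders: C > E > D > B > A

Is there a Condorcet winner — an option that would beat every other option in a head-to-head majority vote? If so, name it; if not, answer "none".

Checking pairwise contests:
D beats C 73–66.
C beats A 71–68.
C beats E 111–28.
E beats D 75–64.
C beats B 93–46.
Every option loses at least one head-to-head, so there is no Condorcet winner.

none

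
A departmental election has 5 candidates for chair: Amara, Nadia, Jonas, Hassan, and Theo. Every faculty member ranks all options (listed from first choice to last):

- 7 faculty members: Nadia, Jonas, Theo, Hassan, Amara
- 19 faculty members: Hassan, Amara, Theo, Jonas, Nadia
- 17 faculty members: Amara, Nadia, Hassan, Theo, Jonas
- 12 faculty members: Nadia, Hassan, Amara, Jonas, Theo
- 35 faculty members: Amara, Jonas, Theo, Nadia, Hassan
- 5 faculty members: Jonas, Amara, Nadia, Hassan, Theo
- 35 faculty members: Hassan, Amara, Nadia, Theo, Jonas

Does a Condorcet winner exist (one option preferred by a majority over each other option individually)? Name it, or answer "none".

none

Checking pairwise contests:
Hassan beats Amara 73–57.
Amara beats Nadia 111–19.
Amara beats Jonas 118–12.
Nadia beats Hassan 76–54.
Amara beats Theo 123–7.
Every option loses at least one head-to-head, so there is no Condorcet winner.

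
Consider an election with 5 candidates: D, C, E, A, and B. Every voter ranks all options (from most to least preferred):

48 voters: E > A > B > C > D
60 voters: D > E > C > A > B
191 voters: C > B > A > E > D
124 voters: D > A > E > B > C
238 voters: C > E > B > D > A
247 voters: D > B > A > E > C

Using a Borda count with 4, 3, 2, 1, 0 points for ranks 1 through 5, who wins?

D: 48·0 + 60·4 + 191·0 + 124·4 + 238·1 + 247·4 = 1962
C: 48·1 + 60·2 + 191·4 + 124·0 + 238·4 + 247·0 = 1884
E: 48·4 + 60·3 + 191·1 + 124·2 + 238·3 + 247·1 = 1772
A: 48·3 + 60·1 + 191·2 + 124·3 + 238·0 + 247·2 = 1452
B: 48·2 + 60·0 + 191·3 + 124·1 + 238·2 + 247·3 = 2010
B has the highest Borda score (2010).

B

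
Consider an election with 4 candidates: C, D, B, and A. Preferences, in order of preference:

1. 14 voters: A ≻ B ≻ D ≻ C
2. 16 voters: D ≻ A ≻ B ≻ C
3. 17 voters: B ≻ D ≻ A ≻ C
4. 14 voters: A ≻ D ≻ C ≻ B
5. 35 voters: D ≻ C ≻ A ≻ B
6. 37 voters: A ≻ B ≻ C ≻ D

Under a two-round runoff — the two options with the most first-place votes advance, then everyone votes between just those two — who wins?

Round 1 first-place votes: C 0, D 51, B 17, A 65.
A and D advance.
Runoff: A is preferred to D by 65 voters; D by 68.
D wins the runoff.

D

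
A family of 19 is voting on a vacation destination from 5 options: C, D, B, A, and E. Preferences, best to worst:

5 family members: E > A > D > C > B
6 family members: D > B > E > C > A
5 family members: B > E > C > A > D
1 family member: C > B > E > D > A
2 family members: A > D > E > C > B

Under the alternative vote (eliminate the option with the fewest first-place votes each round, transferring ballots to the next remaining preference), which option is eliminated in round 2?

A

Round 1: C 1, D 6, B 5, A 2, E 5. Eliminate C.
Round 2: D 6, B 6, A 2, E 5. Eliminate A.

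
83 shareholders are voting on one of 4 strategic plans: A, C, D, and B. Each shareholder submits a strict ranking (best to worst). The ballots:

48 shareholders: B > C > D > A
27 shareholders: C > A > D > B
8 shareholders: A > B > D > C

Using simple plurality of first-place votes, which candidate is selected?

B

First-place votes: A 8, C 27, D 0, B 48.
B has the most first-place votes.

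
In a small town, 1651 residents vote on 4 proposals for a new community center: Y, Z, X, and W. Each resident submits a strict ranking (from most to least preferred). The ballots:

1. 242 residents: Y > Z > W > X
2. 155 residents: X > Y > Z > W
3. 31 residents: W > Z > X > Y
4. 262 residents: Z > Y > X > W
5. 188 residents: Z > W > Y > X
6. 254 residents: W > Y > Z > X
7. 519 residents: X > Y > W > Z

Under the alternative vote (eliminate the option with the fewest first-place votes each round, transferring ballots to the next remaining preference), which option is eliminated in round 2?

W

Round 1: Y 242, Z 450, X 674, W 285. Eliminate Y.
Round 2: Z 692, X 674, W 285. Eliminate W.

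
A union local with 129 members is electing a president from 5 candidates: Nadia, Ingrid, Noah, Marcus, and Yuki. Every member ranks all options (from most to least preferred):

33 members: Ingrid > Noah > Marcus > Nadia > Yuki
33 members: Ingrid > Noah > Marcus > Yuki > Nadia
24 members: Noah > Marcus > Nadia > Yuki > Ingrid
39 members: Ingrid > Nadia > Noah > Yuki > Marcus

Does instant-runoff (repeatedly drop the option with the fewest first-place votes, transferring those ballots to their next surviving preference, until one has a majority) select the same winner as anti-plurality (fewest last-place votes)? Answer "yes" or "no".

Instant-runoff — R1 Nadia 0, Ingrid 105, Noah 24, Marcus 0, Yuki 0 (Ingrid winner). Winner: Ingrid.
Anti-plurality — last-place votes: Nadia 33, Ingrid 24, Noah 0, Marcus 39, Yuki 33. Winner: Noah.
The two methods disagree.

no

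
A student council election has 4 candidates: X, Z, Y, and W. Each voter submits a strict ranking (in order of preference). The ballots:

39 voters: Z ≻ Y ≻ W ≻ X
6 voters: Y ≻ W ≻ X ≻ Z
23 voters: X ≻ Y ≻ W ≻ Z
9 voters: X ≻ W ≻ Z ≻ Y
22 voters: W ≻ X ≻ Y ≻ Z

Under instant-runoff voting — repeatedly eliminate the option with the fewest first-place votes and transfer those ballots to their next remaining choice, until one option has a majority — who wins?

Round 1: X 32, Z 39, Y 6, W 22. Eliminate Y.
Round 2: X 32, Z 39, W 28. Eliminate W.
Round 3: X 60, Z 39. X has a majority.

X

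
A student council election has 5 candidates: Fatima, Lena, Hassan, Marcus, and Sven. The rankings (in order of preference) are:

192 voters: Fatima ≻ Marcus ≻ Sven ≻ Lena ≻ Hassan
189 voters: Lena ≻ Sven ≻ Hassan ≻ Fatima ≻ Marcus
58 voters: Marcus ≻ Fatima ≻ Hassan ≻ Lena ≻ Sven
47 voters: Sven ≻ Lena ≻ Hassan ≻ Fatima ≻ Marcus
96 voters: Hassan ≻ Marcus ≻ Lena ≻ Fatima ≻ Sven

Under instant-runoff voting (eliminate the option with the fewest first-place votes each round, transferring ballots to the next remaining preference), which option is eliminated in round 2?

Round 1: Fatima 192, Lena 189, Hassan 96, Marcus 58, Sven 47. Eliminate Sven.
Round 2: Fatima 192, Lena 236, Hassan 96, Marcus 58. Eliminate Marcus.

Marcus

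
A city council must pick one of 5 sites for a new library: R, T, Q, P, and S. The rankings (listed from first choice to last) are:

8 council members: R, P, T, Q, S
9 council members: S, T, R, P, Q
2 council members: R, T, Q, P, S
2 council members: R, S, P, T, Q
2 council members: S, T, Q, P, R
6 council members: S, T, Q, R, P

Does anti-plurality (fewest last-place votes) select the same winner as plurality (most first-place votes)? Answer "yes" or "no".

no

Anti-plurality — last-place votes: R 2, T 0, Q 11, P 6, S 10. Winner: T.
Plurality — first-place votes: R 12, T 0, Q 0, P 0, S 17. Winner: S.
The two methods disagree.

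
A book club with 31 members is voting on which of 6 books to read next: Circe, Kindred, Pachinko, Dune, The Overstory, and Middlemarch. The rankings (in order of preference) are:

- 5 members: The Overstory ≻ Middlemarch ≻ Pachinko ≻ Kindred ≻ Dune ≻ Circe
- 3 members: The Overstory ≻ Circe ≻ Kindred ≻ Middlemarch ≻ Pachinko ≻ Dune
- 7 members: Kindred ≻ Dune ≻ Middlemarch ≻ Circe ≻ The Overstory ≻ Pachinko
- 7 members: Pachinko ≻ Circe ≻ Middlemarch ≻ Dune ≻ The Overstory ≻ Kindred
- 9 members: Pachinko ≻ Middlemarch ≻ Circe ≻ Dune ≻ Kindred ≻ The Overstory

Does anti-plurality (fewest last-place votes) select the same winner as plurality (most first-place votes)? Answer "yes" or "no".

Anti-plurality — last-place votes: Circe 5, Kindred 7, Pachinko 7, Dune 3, The Overstory 9, Middlemarch 0. Winner: Middlemarch.
Plurality — first-place votes: Circe 0, Kindred 7, Pachinko 16, Dune 0, The Overstory 8, Middlemarch 0. Winner: Pachinko.
The two methods disagree.

no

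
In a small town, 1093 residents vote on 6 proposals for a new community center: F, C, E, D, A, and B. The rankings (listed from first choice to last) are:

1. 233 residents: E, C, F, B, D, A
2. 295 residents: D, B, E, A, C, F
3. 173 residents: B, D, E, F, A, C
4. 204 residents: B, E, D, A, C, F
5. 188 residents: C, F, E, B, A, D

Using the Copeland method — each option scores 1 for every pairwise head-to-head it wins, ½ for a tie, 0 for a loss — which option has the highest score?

F: beats A; loses to C, E, D, and B → score 1.
C: beats F; loses to E, D, A, and B → score 1.
E: beats F, C, D, and A; loses to B → score 4.
D: beats F, C, and A; loses to E and B → score 3.
A: beats C; loses to F, E, D, and B → score 1.
B: beats F, C, E, D, and A → score 5.
B has the best pairwise record.

B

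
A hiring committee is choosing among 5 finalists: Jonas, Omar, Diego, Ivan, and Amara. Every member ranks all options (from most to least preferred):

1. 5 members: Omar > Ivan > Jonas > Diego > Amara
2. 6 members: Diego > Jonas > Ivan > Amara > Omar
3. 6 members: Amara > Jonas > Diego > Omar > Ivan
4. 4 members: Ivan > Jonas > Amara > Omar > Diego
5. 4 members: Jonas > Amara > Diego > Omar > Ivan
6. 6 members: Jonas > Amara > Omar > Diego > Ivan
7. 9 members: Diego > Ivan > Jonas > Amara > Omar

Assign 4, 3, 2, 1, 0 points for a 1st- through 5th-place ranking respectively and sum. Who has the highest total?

Jonas: 5·2 + 6·3 + 6·3 + 4·3 + 4·4 + 6·4 + 9·2 = 116
Omar: 5·4 + 6·0 + 6·1 + 4·1 + 4·1 + 6·2 + 9·0 = 46
Diego: 5·1 + 6·4 + 6·2 + 4·0 + 4·2 + 6·1 + 9·4 = 91
Ivan: 5·3 + 6·2 + 6·0 + 4·4 + 4·0 + 6·0 + 9·3 = 70
Amara: 5·0 + 6·1 + 6·4 + 4·2 + 4·3 + 6·3 + 9·1 = 77
Jonas has the highest Borda score (116).

Jonas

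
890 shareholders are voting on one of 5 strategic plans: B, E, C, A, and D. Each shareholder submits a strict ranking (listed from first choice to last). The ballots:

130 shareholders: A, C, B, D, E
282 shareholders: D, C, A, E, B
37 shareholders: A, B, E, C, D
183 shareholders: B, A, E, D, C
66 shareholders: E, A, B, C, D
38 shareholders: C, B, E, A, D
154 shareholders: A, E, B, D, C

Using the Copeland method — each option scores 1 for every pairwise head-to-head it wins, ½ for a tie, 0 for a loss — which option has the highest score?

B: beats D; loses to E, C, and A → score 1.
E: beats B and D; loses to C and A → score 2.
C: beats B and E; loses to A and D → score 2.
A: beats B, E, C, and D → score 4.
D: beats C; loses to B, E, and A → score 1.
A has the best pairwise record.

A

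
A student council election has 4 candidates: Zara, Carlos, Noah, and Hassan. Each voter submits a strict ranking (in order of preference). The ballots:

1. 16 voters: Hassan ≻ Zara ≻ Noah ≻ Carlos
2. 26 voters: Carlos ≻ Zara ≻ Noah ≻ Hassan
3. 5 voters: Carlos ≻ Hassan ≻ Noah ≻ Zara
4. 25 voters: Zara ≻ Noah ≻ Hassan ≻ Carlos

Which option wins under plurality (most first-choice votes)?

Carlos

First-place votes: Zara 25, Carlos 31, Noah 0, Hassan 16.
Carlos has the most first-place votes.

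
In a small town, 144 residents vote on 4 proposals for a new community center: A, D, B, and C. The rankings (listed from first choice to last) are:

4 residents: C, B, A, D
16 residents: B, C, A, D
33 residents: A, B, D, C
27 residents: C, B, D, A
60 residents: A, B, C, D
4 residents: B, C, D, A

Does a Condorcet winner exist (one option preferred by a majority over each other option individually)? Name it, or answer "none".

A vs D: 113–31 for A.
A vs B: 93–51 for A.
A vs C: 93–51 for A.
A beats every other option head-to-head.

A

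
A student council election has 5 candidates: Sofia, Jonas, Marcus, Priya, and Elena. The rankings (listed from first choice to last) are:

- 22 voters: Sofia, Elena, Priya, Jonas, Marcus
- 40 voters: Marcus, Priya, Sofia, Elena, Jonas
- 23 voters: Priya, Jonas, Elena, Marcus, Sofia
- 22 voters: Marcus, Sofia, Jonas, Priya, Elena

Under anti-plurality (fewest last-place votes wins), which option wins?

Priya

Last-place votes: Sofia 23, Jonas 40, Marcus 22, Priya 0, Elena 22.
Priya is ranked last by the fewest voters, so Priya wins.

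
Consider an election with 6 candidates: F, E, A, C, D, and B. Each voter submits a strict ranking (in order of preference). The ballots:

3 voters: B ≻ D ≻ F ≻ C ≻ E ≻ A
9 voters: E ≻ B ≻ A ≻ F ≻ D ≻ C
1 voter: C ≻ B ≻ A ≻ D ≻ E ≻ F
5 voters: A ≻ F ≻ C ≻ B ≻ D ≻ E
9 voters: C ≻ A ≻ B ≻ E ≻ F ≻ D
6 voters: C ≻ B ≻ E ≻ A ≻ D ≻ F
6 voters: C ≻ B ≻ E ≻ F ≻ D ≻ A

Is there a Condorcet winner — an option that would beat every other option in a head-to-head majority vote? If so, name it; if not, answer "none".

C

C vs F: 22–17 for C.
C vs E: 30–9 for C.
C vs A: 25–14 for C.
C vs D: 27–12 for C.
C vs B: 27–12 for C.
C beats every other option head-to-head.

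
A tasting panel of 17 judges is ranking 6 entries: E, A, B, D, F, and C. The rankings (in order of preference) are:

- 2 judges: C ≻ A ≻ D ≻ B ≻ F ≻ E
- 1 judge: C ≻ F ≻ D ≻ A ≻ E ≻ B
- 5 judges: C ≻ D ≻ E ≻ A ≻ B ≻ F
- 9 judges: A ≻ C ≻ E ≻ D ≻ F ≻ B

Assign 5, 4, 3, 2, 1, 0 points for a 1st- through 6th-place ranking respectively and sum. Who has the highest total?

C

E: 2·0 + 1·1 + 5·3 + 9·3 = 43
A: 2·4 + 1·2 + 5·2 + 9·5 = 65
B: 2·2 + 1·0 + 5·1 + 9·0 = 9
D: 2·3 + 1·3 + 5·4 + 9·2 = 47
F: 2·1 + 1·4 + 5·0 + 9·1 = 15
C: 2·5 + 1·5 + 5·5 + 9·4 = 76
C has the highest Borda score (76).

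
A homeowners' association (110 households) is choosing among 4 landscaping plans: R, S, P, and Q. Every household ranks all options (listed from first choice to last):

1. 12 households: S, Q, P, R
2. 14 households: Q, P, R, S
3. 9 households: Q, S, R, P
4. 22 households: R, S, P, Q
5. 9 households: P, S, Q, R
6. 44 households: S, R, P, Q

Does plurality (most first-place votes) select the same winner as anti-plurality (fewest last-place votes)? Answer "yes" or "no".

no

Plurality — first-place votes: R 22, S 56, P 9, Q 23. Winner: S.
Anti-plurality — last-place votes: R 21, S 14, P 9, Q 66. Winner: P.
The two methods disagree.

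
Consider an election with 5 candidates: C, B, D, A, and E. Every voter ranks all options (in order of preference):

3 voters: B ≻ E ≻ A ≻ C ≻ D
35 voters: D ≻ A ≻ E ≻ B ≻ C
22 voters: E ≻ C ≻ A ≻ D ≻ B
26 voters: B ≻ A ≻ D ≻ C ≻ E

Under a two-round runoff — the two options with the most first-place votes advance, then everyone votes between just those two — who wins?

Round 1 first-place votes: C 0, B 29, D 35, A 0, E 22.
D and B advance.
Runoff: D is preferred to B by 57 voters; B by 29.
D wins the runoff.

D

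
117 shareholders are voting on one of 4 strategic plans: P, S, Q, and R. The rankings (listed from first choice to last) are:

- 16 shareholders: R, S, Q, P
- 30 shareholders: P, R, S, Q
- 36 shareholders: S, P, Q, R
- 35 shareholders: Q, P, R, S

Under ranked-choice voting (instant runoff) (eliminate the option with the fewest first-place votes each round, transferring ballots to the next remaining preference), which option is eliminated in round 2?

P

Round 1: P 30, S 36, Q 35, R 16. Eliminate R.
Round 2: P 30, S 52, Q 35. Eliminate P.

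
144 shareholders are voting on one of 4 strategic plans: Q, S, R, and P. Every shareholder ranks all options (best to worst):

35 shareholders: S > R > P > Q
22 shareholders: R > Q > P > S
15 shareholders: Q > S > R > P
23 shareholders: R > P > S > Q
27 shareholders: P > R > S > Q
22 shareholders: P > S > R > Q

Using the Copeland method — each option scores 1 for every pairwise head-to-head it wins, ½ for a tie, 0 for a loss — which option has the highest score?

R

Q: loses to S, R, and P → score 0.
S: beats Q; ties R; loses to P → score 1.5.
R: beats Q and P; ties S → score 2.5.
P: beats Q and S; loses to R → score 2.
R has the best pairwise record.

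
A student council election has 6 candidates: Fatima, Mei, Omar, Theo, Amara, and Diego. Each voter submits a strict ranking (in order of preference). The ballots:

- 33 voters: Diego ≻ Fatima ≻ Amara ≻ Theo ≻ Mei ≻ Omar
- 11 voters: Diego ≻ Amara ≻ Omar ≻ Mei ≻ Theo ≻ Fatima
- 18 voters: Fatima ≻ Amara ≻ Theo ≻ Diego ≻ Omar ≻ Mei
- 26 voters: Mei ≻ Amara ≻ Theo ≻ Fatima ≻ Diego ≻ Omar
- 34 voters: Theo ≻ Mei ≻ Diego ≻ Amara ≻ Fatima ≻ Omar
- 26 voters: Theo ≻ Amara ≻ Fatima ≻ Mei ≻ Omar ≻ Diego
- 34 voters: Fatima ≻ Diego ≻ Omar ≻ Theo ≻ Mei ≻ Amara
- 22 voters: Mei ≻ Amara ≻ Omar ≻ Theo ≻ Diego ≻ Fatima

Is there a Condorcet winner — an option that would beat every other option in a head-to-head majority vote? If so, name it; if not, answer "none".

none

Checking pairwise contests:
Theo beats Fatima 119–85.
Fatima beats Mei 111–93.
Fatima beats Omar 171–33.
Amara beats Theo 110–94.
Mei beats Amara 116–88.
Fatima beats Diego 104–100.
Every option loses at least one head-to-head, so there is no Condorcet winner.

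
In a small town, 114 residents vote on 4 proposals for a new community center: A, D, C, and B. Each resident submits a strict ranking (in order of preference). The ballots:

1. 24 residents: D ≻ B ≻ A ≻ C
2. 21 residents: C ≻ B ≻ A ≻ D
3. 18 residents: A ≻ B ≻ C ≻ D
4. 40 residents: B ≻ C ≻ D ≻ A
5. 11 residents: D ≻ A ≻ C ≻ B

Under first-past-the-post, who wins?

First-place votes: A 18, D 35, C 21, B 40.
B has the most first-place votes.

B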